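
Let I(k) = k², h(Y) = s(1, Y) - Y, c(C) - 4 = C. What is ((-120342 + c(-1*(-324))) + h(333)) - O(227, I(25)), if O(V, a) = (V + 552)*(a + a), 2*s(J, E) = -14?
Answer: -1094104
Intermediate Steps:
s(J, E) = -7 (s(J, E) = (½)*(-14) = -7)
c(C) = 4 + C
h(Y) = -7 - Y
O(V, a) = 2*a*(552 + V) (O(V, a) = (552 + V)*(2*a) = 2*a*(552 + V))
((-120342 + c(-1*(-324))) + h(333)) - O(227, I(25)) = ((-120342 + (4 - 1*(-324))) + (-7 - 1*333)) - 2*25²*(552 + 227) = ((-120342 + (4 + 324)) + (-7 - 333)) - 2*625*779 = ((-120342 + 328) - 340) - 1*973750 = (-120014 - 340) - 973750 = -120354 - 973750 = -1094104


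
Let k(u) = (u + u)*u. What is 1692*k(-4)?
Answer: 54144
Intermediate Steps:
k(u) = 2*u² (k(u) = (2*u)*u = 2*u²)
1692*k(-4) = 1692*(2*(-4)²) = 1692*(2*16) = 1692*32 = 54144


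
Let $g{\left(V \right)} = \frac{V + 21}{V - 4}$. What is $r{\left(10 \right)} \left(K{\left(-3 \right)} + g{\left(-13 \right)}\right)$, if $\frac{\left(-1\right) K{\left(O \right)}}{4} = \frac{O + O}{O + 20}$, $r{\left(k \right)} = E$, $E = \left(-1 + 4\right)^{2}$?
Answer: $\frac{144}{17} \approx 8.4706$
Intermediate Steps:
$E = 9$ ($E = 3^{2} = 9$)
$r{\left(k \right)} = 9$
$K{\left(O \right)} = - \frac{8 O}{20 + O}$ ($K{\left(O \right)} = - 4 \frac{O + O}{O + 20} = - 4 \frac{2 O}{20 + O} = - \frac{8 O}{20 + O}$)
$g{\left(V \right)} = \frac{21 + V}{-4 + V}$
$r{\left(10 \right)} \left(K{\left(-3 \right)} + g{\left(-13 \right)}\right) = 9 \left(\left(-8\right) \left(-3\right) \frac{1}{20 - 3} + \frac{21 - 13}{-4 - 13}\right) = 9 \left(\left(-8\right) \left(-3\right) \frac{1}{17} + \frac{1}{-17} \cdot 8\right) = 9 \left(\left(-8\right) \left(-3\right) \frac{1}{17} - \frac{8}{17}\right) = 9 \left(\frac{24}{17} - \frac{8}{17}\right) = 9 \cdot \frac{16}{17} = \frac{144}{17}$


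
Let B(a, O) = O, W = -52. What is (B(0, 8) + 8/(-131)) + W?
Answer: -5772/131 ≈ -44.061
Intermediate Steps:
(B(0, 8) + 8/(-131)) + W = (8 + 8/(-131)) - 52 = (8 + 8*(-1/131)) - 52 = (8 - 8/131) - 52 = 1040/131 - 52 = -5772/131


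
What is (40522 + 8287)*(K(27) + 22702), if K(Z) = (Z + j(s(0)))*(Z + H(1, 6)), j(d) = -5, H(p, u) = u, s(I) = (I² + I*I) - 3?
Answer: 1143497252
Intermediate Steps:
s(I) = -3 + 2*I² (s(I) = (I² + I²) - 3 = 2*I² - 3 = -3 + 2*I²)
K(Z) = (-5 + Z)*(6 + Z) (K(Z) = (Z - 5)*(Z + 6) = (-5 + Z)*(6 + Z))
(40522 + 8287)*(K(27) + 22702) = (40522 + 8287)*((-30 + 27 + 27²) + 22702) = 48809*((-30 + 27 + 729) + 22702) = 48809*(726 + 22702) = 48809*23428 = 1143497252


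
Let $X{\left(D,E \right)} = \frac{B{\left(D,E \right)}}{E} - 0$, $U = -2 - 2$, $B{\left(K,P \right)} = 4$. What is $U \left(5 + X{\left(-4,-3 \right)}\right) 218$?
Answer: $- \frac{9592}{3} \approx -3197.3$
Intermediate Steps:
$U = -4$
$X{\left(D,E \right)} = \frac{4}{E}$ ($X{\left(D,E \right)} = \frac{4}{E} - 0 = \frac{4}{E} + 0 = \frac{4}{E}$)
$U \left(5 + X{\left(-4,-3 \right)}\right) 218 = - 4 \left(5 + \frac{4}{-3}\right) 218 = - 4 \left(5 + 4 \left(- \frac{1}{3}\right)\right) 218 = - 4 \left(5 - \frac{4}{3}\right) 218 = \left(-4\right) \frac{11}{3} \cdot 218 = \left(- \frac{44}{3}\right) 218 = - \frac{9592}{3}$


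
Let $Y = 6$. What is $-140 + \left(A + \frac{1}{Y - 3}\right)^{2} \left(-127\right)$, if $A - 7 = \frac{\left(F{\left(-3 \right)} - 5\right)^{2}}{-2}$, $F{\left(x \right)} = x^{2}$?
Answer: $- \frac{1768}{9} \approx -196.44$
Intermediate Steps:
$A = -1$ ($A = 7 + \frac{\left(\left(-3\right)^{2} - 5\right)^{2}}{-2} = 7 + \left(9 - 5\right)^{2} \left(- \frac{1}{2}\right) = 7 + 4^{2} \left(- \frac{1}{2}\right) = 7 + 16 \left(- \frac{1}{2}\right) = 7 - 8 = -1$)
$-140 + \left(A + \frac{1}{Y - 3}\right)^{2} \left(-127\right) = -140 + \left(-1 + \frac{1}{6 - 3}\right)^{2} \left(-127\right) = -140 + \left(-1 + \frac{1}{3}\right)^{2} \left(-127\right) = -140 + \left(- \frac{2}{3}\right)^{2} \left(-127\right) = -140 + \frac{4}{9} \left(-127\right) = -140 - \frac{508}{9} = - \frac{1768}{9}$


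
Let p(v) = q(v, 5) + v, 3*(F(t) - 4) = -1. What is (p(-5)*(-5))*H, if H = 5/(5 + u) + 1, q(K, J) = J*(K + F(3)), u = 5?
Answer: 175/2 ≈ 87.500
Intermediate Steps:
F(t) = 11/3 (F(t) = 4 + (1/3)*(-1) = 4 - 1/3 = 11/3)
q(K, J) = J*(11/3 + K) (q(K, J) = J*(K + 11/3) = J*(11/3 + K))
p(v) = 55/3 + 6*v (p(v) = (1/3)*5*(11 + 3*v) + v = (55/3 + 5*v) + v = 55/3 + 6*v)
H = 3/2 (H = 5/(5 + 5) + 1 = 5/10 + 1 = 5*(1/10) + 1 = 1/2 + 1 = 3/2 ≈ 1.5000)
(p(-5)*(-5))*H = ((55/3 + 6*(-5))*(-5))*(3/2) = ((55/3 - 30)*(-5))*(3/2) = -35/3*(-5)*(3/2) = (175/3)*(3/2) = 175/2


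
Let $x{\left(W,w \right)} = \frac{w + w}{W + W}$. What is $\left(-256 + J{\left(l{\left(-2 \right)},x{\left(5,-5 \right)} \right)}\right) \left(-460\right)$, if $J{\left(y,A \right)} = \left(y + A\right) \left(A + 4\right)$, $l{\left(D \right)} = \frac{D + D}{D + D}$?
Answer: $117760$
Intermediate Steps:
$x{\left(W,w \right)} = \frac{w}{W}$ ($x{\left(W,w \right)} = \frac{2 w}{2 W} = 2 w \frac{1}{2 W} = \frac{w}{W}$)
$l{\left(D \right)} = 1$ ($l{\left(D \right)} = \frac{2 D}{2 D} = 2 D \frac{1}{2 D} = 1$)
$J{\left(y,A \right)} = \left(4 + A\right) \left(A + y\right)$ ($J{\left(y,A \right)} = \left(A + y\right) \left(4 + A\right) = \left(4 + A\right) \left(A + y\right)$)
$\left(-256 + J{\left(l{\left(-2 \right)},x{\left(5,-5 \right)} \right)}\right) \left(-460\right) = \left(-256 + \left(\left(- \frac{5}{5}\right)^{2} + 4 \left(- \frac{5}{5}\right) + 4 \cdot 1 + - \frac{5}{5} \cdot 1\right)\right) \left(-460\right) = \left(-256 + \left(\left(\left(-5\right) \frac{1}{5}\right)^{2} + 4 \left(\left(-5\right) \frac{1}{5}\right) + 4 + \left(-5\right) \frac{1}{5} \cdot 1\right)\right) \left(-460\right) = \left(-256 + \left(\left(-1\right)^{2} + 4 \left(-1\right) + 4 - 1\right)\right) \left(-460\right) = \left(-256 + \left(1 - 4 + 4 - 1\right)\right) \left(-460\right) = \left(-256 + 0\right) \left(-460\right) = \left(-256\right) \left(-460\right) = 117760$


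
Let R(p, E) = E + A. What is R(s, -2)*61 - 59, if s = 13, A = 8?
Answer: 307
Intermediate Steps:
R(p, E) = 8 + E (R(p, E) = E + 8 = 8 + E)
R(s, -2)*61 - 59 = (8 - 2)*61 - 59 = 6*61 - 59 = 366 - 59 = 307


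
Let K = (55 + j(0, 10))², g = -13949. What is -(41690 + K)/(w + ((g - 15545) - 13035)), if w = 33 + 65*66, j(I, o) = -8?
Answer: 43899/38206 ≈ 1.1490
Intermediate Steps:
K = 2209 (K = (55 - 8)² = 47² = 2209)
w = 4323 (w = 33 + 4290 = 4323)
-(41690 + K)/(w + ((g - 15545) - 13035)) = -(41690 + 2209)/(4323 + ((-13949 - 15545) - 13035)) = -43899/(4323 + (-29494 - 13035)) = -43899/(4323 - 42529) = -43899/(-38206) = -43899*(-1)/38206 = -1*(-43899/38206) = 43899/38206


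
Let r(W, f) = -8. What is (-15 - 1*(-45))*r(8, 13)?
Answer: -240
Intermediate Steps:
(-15 - 1*(-45))*r(8, 13) = (-15 - 1*(-45))*(-8) = (-15 + 45)*(-8) = 30*(-8) = -240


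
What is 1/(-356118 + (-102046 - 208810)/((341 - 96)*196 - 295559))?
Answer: -247539/88152782746 ≈ -2.8081e-6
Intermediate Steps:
1/(-356118 + (-102046 - 208810)/((341 - 96)*196 - 295559)) = 1/(-356118 - 310856/(245*196 - 295559)) = 1/(-356118 - 310856/(48020 - 295559)) = 1/(-356118 - 310856/(-247539)) = 1/(-356118 - 310856*(-1/247539)) = 1/(-356118 + 310856/247539) = 1/(-88152782746/247539) = -247539/88152782746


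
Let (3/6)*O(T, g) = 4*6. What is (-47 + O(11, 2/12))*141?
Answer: 141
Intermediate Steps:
O(T, g) = 48 (O(T, g) = 2*(4*6) = 2*24 = 48)
(-47 + O(11, 2/12))*141 = (-47 + 48)*141 = 1*141 = 141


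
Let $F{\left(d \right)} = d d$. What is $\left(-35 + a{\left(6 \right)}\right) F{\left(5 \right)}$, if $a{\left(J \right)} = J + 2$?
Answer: $-675$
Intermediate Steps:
$a{\left(J \right)} = 2 + J$
$F{\left(d \right)} = d^{2}$
$\left(-35 + a{\left(6 \right)}\right) F{\left(5 \right)} = \left(-35 + \left(2 + 6\right)\right) 5^{2} = \left(-35 + 8\right) 25 = \left(-27\right) 25 = -675$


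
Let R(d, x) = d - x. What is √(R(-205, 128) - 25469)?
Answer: I*√25802 ≈ 160.63*I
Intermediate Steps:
√(R(-205, 128) - 25469) = √((-205 - 1*128) - 25469) = √((-205 - 128) - 25469) = √(-333 - 25469) = √(-25802) = I*√25802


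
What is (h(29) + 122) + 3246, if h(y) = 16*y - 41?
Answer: 3791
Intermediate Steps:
h(y) = -41 + 16*y
(h(29) + 122) + 3246 = ((-41 + 16*29) + 122) + 3246 = ((-41 + 464) + 122) + 3246 = (423 + 122) + 3246 = 545 + 3246 = 3791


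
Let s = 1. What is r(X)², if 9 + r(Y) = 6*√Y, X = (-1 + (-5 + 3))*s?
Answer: -27 - 108*I*√3 ≈ -27.0 - 187.06*I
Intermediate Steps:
X = -3 (X = (-1 + (-5 + 3))*1 = (-1 - 2)*1 = -3*1 = -3)
r(Y) = -9 + 6*√Y
r(X)² = (-9 + 6*√(-3))² = (-9 + 6*(I*√3))² = (-9 + 6*I*√3)²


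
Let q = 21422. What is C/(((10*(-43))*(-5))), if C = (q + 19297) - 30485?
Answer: 119/25 ≈ 4.7600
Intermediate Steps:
C = 10234 (C = (21422 + 19297) - 30485 = 40719 - 30485 = 10234)
C/(((10*(-43))*(-5))) = 10234/(((10*(-43))*(-5))) = 10234/((-430*(-5))) = 10234/2150 = 10234*(1/2150) = 119/25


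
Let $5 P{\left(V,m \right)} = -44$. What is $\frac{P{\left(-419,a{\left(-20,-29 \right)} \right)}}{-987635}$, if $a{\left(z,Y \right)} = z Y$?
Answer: $\frac{4}{448925} \approx 8.9102 \cdot 10^{-6}$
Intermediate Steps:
$a{\left(z,Y \right)} = Y z$
$P{\left(V,m \right)} = - \frac{44}{5}$ ($P{\left(V,m \right)} = \frac{1}{5} \left(-44\right) = - \frac{44}{5}$)
$\frac{P{\left(-419,a{\left(-20,-29 \right)} \right)}}{-987635} = - \frac{44}{5 \left(-987635\right)} = \left(- \frac{44}{5}\right) \left(- \frac{1}{987635}\right) = \frac{4}{448925}$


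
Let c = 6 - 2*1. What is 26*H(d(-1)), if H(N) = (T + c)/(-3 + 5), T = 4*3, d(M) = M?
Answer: 208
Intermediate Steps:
c = 4 (c = 6 - 2 = 4)
T = 12
H(N) = 8 (H(N) = (12 + 4)/(-3 + 5) = 16/2 = 16*(½) = 8)
26*H(d(-1)) = 26*8 = 208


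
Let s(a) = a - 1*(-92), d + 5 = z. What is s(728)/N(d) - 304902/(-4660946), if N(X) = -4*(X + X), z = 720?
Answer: -51948407/666515278 ≈ -0.077940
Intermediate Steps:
d = 715 (d = -5 + 720 = 715)
s(a) = 92 + a (s(a) = a + 92 = 92 + a)
N(X) = -8*X
s(728)/N(d) - 304902/(-4660946) = (92 + 728)/((-8*715)) - 304902/(-4660946) = 820/(-5720) - 304902*(-1/4660946) = 820*(-1/5720) + 152451/2330473 = -41/286 + 152451/2330473 = -51948407/666515278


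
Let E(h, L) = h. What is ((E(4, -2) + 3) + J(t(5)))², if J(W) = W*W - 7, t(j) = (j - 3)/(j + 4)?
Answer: 16/6561 ≈ 0.0024387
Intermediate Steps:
t(j) = (-3 + j)/(4 + j)
J(W) = -7 + W² (J(W) = W² - 7 = -7 + W²)
((E(4, -2) + 3) + J(t(5)))² = ((4 + 3) + (-7 + ((-3 + 5)/(4 + 5))²))² = (7 + (-7 + (2/9)²))² = (7 + (-7 + 4/81))² = (7 - 563/81)² = (4/81)² = 16/6561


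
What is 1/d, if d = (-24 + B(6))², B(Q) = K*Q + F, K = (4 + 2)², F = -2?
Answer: 1/36100 ≈ 2.7701e-5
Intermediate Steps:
K = 36 (K = 6² = 36)
B(Q) = -2 + 36*Q (B(Q) = 36*Q - 2 = -2 + 36*Q)
d = 36100 (d = (-24 + (-2 + 36*6))² = (-24 + (-2 + 216))² = (-24 + 214)² = 190² = 36100)
1/d = 1/36100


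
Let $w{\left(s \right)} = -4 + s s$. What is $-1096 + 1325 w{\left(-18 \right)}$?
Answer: $422904$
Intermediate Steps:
$w{\left(s \right)} = -4 + s^{2}$
$-1096 + 1325 w{\left(-18 \right)} = -1096 + 1325 \left(-4 + \left(-18\right)^{2}\right) = -1096 + 1325 \left(-4 + 324\right) = -1096 + 1325 \cdot 320 = -1096 + 424000 = 422904$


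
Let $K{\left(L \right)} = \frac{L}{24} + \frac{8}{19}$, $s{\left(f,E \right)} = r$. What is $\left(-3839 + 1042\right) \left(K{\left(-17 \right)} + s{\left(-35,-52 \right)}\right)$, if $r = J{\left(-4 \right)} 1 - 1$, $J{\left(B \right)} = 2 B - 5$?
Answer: $\frac{18222455}{456} \approx 39962.0$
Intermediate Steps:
$J{\left(B \right)} = -5 + 2 B$
$r = -14$ ($r = \left(-5 + 2 \left(-4\right)\right) 1 - 1 = \left(-5 - 8\right) 1 - 1 = \left(-13\right) 1 - 1 = -13 - 1 = -14$)
$s{\left(f,E \right)} = -14$
$K{\left(L \right)} = \frac{8}{19} + \frac{L}{24}$ ($K{\left(L \right)} = L \frac{1}{24} + 8 \cdot \frac{1}{19} = \frac{L}{24} + \frac{8}{19} = \frac{8}{19} + \frac{L}{24}$)
$\left(-3839 + 1042\right) \left(K{\left(-17 \right)} + s{\left(-35,-52 \right)}\right) = \left(-3839 + 1042\right) \left(\left(\frac{8}{19} + \frac{1}{24} \left(-17\right)\right) - 14\right) = - 2797 \left(\left(\frac{8}{19} - \frac{17}{24}\right) - 14\right) = - 2797 \left(- \frac{131}{456} - 14\right) = \left(-2797\right) \left(- \frac{6515}{456}\right) = \frac{18222455}{456}$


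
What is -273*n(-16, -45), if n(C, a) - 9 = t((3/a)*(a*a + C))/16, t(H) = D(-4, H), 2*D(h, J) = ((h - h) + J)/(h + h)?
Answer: -3327779/1280 ≈ -2599.8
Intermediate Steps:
D(h, J) = J/(4*h) (D(h, J) = (((h - h) + J)/(h + h))/2 = ((0 + J)/((2*h)))/2 = (J*(1/(2*h)))/2 = (J/(2*h))/2 = J/(4*h))
t(H) = -H/16 (t(H) = (1/4)*H/(-4) = (1/4)*H*(-1/4) = -H/16)
n(C, a) = 9 - 3*(C + a**2)/(256*a) (n(C, a) = 9 - 3/a*(a*a + C)/16/16 = 9 - 3/a*(a**2 + C)/16*(1/16) = 9 - 3/a*(C + a**2)/16*(1/16) = 9 - 3*(C + a**2)/(16*a)*(1/16) = 9 - 3*(C + a**2)/(256*a))
-273*n(-16, -45) = -273*(9 - 3/256*(-45) - 3/256*(-16)/(-45)) = -273*(9 + 135/256 - 3/256*(-16)*(-1/45)) = -273*(9 + 135/256 - 1/240) = -273*36569/3840 = -3327779/1280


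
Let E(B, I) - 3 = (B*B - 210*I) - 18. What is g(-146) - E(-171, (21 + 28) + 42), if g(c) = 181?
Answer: -9935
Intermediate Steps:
E(B, I) = -15 + B**2 - 210*I (E(B, I) = 3 + ((B*B - 210*I) - 18) = 3 + ((B**2 - 210*I) - 18) = 3 + (-18 + B**2 - 210*I) = -15 + B**2 - 210*I)
g(-146) - E(-171, (21 + 28) + 42) = 181 - (-15 + (-171)**2 - 210*((21 + 28) + 42)) = 181 - (-15 + 29241 - 210*(49 + 42)) = 181 - (-15 + 29241 - 210*91) = 181 - (-15 + 29241 - 19110) = 181 - 1*10116 = 181 - 10116 = -9935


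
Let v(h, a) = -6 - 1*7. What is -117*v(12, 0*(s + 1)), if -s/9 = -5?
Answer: 1521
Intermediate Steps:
s = 45 (s = -9*(-5) = 45)
v(h, a) = -13 (v(h, a) = -6 - 7 = -13)
-117*v(12, 0*(s + 1)) = -117*(-13) = 1521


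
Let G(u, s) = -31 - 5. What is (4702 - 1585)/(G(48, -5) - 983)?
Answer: -3117/1019 ≈ -3.0589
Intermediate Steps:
G(u, s) = -36
(4702 - 1585)/(G(48, -5) - 983) = (4702 - 1585)/(-36 - 983) = 3117/(-1019) = 3117*(-1/1019) = -3117/1019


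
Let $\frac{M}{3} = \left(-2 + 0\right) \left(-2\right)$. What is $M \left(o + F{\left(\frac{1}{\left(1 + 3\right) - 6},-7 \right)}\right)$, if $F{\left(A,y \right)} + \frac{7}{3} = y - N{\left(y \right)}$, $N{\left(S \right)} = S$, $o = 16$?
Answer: $164$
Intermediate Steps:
$F{\left(A,y \right)} = - \frac{7}{3}$ ($F{\left(A,y \right)} = - \frac{7}{3} + \left(y - y\right) = - \frac{7}{3} + 0 = - \frac{7}{3}$)
$M = 12$ ($M = 3 \left(-2 + 0\right) \left(-2\right) = 3 \left(\left(-2\right) \left(-2\right)\right) = 3 \cdot 4 = 12$)
$M \left(o + F{\left(\frac{1}{\left(1 + 3\right) - 6},-7 \right)}\right) = 12 \left(16 - \frac{7}{3}\right) = 12 \cdot \frac{41}{3} = 164$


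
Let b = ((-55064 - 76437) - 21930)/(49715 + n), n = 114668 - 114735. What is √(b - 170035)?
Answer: 3*I*√2910631621937/12412 ≈ 412.36*I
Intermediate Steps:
n = -67
b = -153431/49648 (b = ((-55064 - 76437) - 21930)/(49715 - 67) = (-131501 - 21930)/49648 = -153431*1/49648 = -153431/49648 ≈ -3.0904)
√(b - 170035) = √(-153431/49648 - 170035) = √(-8442051111/49648) = 3*I*√2910631621937/12412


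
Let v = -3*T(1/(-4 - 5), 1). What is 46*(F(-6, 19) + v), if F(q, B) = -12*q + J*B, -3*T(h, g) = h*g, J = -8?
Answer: -33166/9 ≈ -3685.1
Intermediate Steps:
T(h, g) = -g*h/3 (T(h, g) = -h*g/3 = -g*h/3)
F(q, B) = -12*q - 8*B
v = -1/9 (v = -(-1)/(-4 - 5) = -(-1)/(-9) = -(-1)*(-1)/9 = -3*1/27 = -1/9 ≈ -0.11111)
46*(F(-6, 19) + v) = 46*((-12*(-6) - 8*19) - 1/9) = 46*((72 - 152) - 1/9) = 46*(-80 - 1/9) = 46*(-721/9) = -33166/9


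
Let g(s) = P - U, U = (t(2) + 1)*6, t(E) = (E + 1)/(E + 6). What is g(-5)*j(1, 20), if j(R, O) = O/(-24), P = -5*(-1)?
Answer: 65/24 ≈ 2.7083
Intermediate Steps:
P = 5
t(E) = (1 + E)/(6 + E)
j(R, O) = -O/24 (j(R, O) = O*(-1/24) = -O/24)
U = 33/4 (U = ((1 + 2)/(6 + 2) + 1)*6 = (3/8 + 1)*6 = (11/8)*6 = 33/4 ≈ 8.2500)
g(s) = -13/4 (g(s) = 5 - 1*33/4 = 5 - 33/4 = -13/4)
g(-5)*j(1, 20) = -(-13)*20/96 = -13/4*(-5/6) = 65/24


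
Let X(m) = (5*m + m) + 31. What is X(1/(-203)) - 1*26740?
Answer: -5421933/203 ≈ -26709.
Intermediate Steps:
X(m) = 31 + 6*m (X(m) = 6*m + 31 = 31 + 6*m)
X(1/(-203)) - 1*26740 = (31 + 6/(-203)) - 1*26740 = (31 + 6*(-1/203)) - 26740 = (31 - 6/203) - 26740 = 6287/203 - 26740 = -5421933/203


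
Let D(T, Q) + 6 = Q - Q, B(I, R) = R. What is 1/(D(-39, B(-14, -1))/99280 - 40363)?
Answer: -49640/2003619323 ≈ -2.4775e-5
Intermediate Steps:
D(T, Q) = -6 (D(T, Q) = -6 + (Q - Q) = -6 + 0 = -6)
1/(D(-39, B(-14, -1))/99280 - 40363) = 1/(-6/99280 - 40363) = 1/(-6*1/99280 - 40363) = 1/(-3/49640 - 40363) = 1/(-2003619323/49640) = -49640/2003619323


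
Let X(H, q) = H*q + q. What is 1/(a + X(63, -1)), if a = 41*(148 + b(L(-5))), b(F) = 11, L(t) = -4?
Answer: 1/6455 ≈ 0.00015492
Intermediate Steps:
X(H, q) = q + H*q
a = 6519 (a = 41*(148 + 11) = 41*159 = 6519)
1/(a + X(63, -1)) = 1/(6519 - (1 + 63)) = 1/(6519 - 1*64) = 1/(6519 - 64) = 1/6455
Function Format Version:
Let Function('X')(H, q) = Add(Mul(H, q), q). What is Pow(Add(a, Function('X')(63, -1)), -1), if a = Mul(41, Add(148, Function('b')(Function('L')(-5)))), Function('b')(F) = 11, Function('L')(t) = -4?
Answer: Rational(1, 6455) ≈ 0.00015492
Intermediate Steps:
Function('X')(H, q) = Add(q, Mul(H, q))
a = 6519 (a = Mul(41, Add(148, 11)) = Mul(41, 159) = 6519)
Pow(Add(a, Function('X')(63, -1)), -1) = Pow(Add(6519, Mul(-1, Add(1, 63))), -1) = Pow(Add(6519, Mul(-1, 64)), -1) = Pow(Add(6519, -64), -1) = Pow(6455, -1) = Rational(1, 6455)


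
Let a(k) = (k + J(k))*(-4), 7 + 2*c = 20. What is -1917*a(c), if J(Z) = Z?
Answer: 99684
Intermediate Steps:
c = 13/2 (c = -7/2 + (½)*20 = -7/2 + 10 = 13/2 ≈ 6.5000)
a(k) = -8*k (a(k) = (k + k)*(-4) = (2*k)*(-4) = -8*k)
-1917*a(c) = -(-15336)*13/2 = -1917*(-52) = 99684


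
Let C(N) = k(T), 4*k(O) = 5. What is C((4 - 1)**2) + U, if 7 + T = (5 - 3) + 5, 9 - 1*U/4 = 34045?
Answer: -544571/4 ≈ -1.3614e+5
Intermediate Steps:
U = -136144 (U = 36 - 4*34045 = 36 - 136180 = -136144)
T = 0 (T = -7 + ((5 - 3) + 5) = -7 + (2 + 5) = -7 + 7 = 0)
k(O) = 5/4 (k(O) = (1/4)*5 = 5/4)
C(N) = 5/4
C((4 - 1)**2) + U = 5/4 - 136144 = -544571/4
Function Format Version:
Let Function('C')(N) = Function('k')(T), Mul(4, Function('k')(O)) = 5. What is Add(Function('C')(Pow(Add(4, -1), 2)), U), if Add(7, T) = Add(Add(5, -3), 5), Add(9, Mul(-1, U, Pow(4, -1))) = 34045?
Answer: Rational(-544571, 4) ≈ -1.3614e+5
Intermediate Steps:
U = -136144 (U = Add(36, Mul(-4, 34045)) = Add(36, -136180) = -136144)
T = 0 (T = Add(-7, Add(Add(5, -3), 5)) = Add(-7, Add(2, 5)) = Add(-7, 7) = 0)
Function('k')(O) = Rational(5, 4) (Function('k')(O) = Mul(Rational(1, 4), 5) = Rational(5, 4))
Function('C')(N) = Rational(5, 4)
Add(Function('C')(Pow(Add(4, -1), 2)), U) = Add(Rational(5, 4), -136144) = Rational(-544571, 4)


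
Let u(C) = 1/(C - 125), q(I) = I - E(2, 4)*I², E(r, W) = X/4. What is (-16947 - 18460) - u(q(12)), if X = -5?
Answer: -2372270/67 ≈ -35407.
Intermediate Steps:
E(r, W) = -5/4
q(I) = I + 5*I²/4 (q(I) = I - (-5)*I²/4 = I + 5*I²/4)
u(C) = 1/(-125 + C)
(-16947 - 18460) - u(q(12)) = (-16947 - 18460) - 1/(-125 + (¼)*12*(4 + 5*12)) = -35407 - 1/(-125 + (¼)*12*(4 + 60)) = -35407 - 1/(-125 + (¼)*12*64) = -35407 - 1/(-125 + 192) = -35407 - 1/67 = -2372270/67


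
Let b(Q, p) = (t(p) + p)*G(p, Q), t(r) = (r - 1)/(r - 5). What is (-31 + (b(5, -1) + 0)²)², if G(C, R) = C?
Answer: 75625/81 ≈ 933.64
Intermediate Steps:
t(r) = (-1 + r)/(-5 + r)
b(Q, p) = p*(p + (-1 + p)/(-5 + p)) (b(Q, p) = ((-1 + p)/(-5 + p) + p)*p = (p + (-1 + p)/(-5 + p))*p = p*(p + (-1 + p)/(-5 + p)))
(-31 + (b(5, -1) + 0)²)² = (-31 + (-(-1 - 1 - (-5 - 1))/(-5 - 1) + 0)²)² = (-31 + (-1*(-1 - 1 - 1*(-6))/(-6) + 0)²)² = (-31 + (-1*(-⅙)*(-1 - 1 + 6) + 0)²)² = (-31 + (-1*(-⅙)*4 + 0)²)² = (-31 + (⅔ + 0)²)² = (-31 + (⅔)²)² = (-31 + 4/9)² = (-275/9)² = 75625/81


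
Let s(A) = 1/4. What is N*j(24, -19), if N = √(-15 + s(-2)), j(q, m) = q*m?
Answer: -228*I*√59 ≈ -1751.3*I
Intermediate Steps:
j(q, m) = m*q
s(A) = ¼
N = I*√59/2 (N = √(-15 + ¼) = √(-59/4) = I*√59/2 ≈ 3.8406*I)
N*j(24, -19) = (I*√59/2)*(-19*24) = (I*√59/2)*(-456) = -228*I*√59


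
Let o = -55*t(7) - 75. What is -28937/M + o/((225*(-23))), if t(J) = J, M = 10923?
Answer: -419491/163845 ≈ -2.5603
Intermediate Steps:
o = -460 (o = -55*7 - 75 = -385 - 75 = -460)
-28937/M + o/((225*(-23))) = -28937/10923 - 460/(225*(-23)) = -28937*1/10923 - 460/(-5175) = -28937/10923 - 460*(-1/5175) = -28937/10923 + 4/45 = -419491/163845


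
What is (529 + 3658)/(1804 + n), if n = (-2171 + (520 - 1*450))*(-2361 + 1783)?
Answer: 4187/1216182 ≈ 0.0034427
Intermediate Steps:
n = 1214378 (n = (-2171 + (520 - 450))*(-578) = (-2171 + 70)*(-578) = -2101*(-578) = 1214378)
(529 + 3658)/(1804 + n) = (529 + 3658)/(1804 + 1214378) = 4187/1216182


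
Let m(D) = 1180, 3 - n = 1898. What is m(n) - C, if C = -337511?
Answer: 338691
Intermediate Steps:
n = -1895 (n = 3 - 1*1898 = 3 - 1898 = -1895)
m(n) - C = 1180 - 1*(-337511) = 1180 + 337511 = 338691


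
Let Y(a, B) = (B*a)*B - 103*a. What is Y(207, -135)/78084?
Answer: 208403/4338 ≈ 48.041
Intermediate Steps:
Y(a, B) = -103*a + a*B² (Y(a, B) = a*B² - 103*a = -103*a + a*B²)
Y(207, -135)/78084 = (207*(-103 + (-135)²))/78084 = (207*(-103 + 18225))*(1/78084) = (207*18122)*(1/78084) = 3751254*(1/78084) = 208403/4338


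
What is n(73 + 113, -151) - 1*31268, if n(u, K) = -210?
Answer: -31478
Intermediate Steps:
n(73 + 113, -151) - 1*31268 = -210 - 1*31268 = -210 - 31268 = -31478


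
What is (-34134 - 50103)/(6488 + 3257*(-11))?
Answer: 84237/29339 ≈ 2.8712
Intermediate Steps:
(-34134 - 50103)/(6488 + 3257*(-11)) = -84237/(6488 - 35827) = -84237/(-29339) = -84237*(-1/29339) = 84237/29339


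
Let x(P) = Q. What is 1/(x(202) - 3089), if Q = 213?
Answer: -1/2876 ≈ -0.00034771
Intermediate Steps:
x(P) = 213
1/(x(202) - 3089) = 1/(213 - 3089) = 1/(-2876) = -1/2876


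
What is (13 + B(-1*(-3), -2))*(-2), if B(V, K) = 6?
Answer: -38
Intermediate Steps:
(13 + B(-1*(-3), -2))*(-2) = (13 + 6)*(-2) = 19*(-2) = -38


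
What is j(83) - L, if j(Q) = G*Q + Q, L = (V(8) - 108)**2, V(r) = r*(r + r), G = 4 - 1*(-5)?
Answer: 430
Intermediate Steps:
G = 9 (G = 4 + 5 = 9)
V(r) = 2*r**2 (V(r) = r*(2*r) = 2*r**2)
L = 400 (L = (2*8**2 - 108)**2 = (2*64 - 108)**2 = (128 - 108)**2 = 20**2 = 400)
j(Q) = 10*Q (j(Q) = 9*Q + Q = 10*Q)
j(83) - L = 10*83 - 1*400 = 830 - 400 = 430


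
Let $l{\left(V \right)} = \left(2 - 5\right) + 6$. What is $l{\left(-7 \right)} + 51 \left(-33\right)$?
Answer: $-1680$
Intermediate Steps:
$l{\left(V \right)} = 3$ ($l{\left(V \right)} = -3 + 6 = 3$)
$l{\left(-7 \right)} + 51 \left(-33\right) = 3 + 51 \left(-33\right) = 3 - 1683 = -1680$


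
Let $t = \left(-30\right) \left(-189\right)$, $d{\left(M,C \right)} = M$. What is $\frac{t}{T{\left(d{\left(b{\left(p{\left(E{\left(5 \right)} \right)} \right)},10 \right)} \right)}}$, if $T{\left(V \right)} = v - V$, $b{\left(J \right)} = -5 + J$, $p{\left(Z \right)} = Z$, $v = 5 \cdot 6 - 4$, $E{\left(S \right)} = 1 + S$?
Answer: $\frac{1134}{5} \approx 226.8$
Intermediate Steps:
$v = 26$ ($v = 30 - 4 = 26$)
$T{\left(V \right)} = 26 - V$
$t = 5670$
$\frac{t}{T{\left(d{\left(b{\left(p{\left(E{\left(5 \right)} \right)} \right)},10 \right)} \right)}} = \frac{5670}{26 - \left(-5 + \left(1 + 5\right)\right)} = \frac{5670}{26 - \left(-5 + 6\right)} = \frac{5670}{26 - 1} = \frac{5670}{25} = 5670 \cdot \frac{1}{25} = \frac{1134}{5}$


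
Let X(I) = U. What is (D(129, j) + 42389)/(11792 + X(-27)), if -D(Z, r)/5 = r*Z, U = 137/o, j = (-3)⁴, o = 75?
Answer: -739200/884537 ≈ -0.83569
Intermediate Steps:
j = 81
U = 137/75 ≈ 1.8267
X(I) = 137/75
D(Z, r) = -5*Z*r (D(Z, r) = -5*r*Z = -5*Z*r)
(D(129, j) + 42389)/(11792 + X(-27)) = (-5*129*81 + 42389)/(11792 + 137/75) = (-52245 + 42389)/(884537/75) = -9856*75/884537 = -739200/884537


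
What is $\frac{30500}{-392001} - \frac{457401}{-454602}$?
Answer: $\frac{55145429467}{59401479534} \approx 0.92835$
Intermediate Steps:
$\frac{30500}{-392001} - \frac{457401}{-454602} = 30500 \left(- \frac{1}{392001}\right) - - \frac{152467}{151534} = - \frac{30500}{392001} + \frac{152467}{151534} = \frac{55145429467}{59401479534}$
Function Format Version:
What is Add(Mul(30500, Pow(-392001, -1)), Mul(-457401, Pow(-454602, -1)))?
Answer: Rational(55145429467, 59401479534) ≈ 0.92835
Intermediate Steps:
Add(Mul(30500, Pow(-392001, -1)), Mul(-457401, Pow(-454602, -1))) = Add(Mul(30500, Rational(-1, 392001)), Mul(-457401, Rational(-1, 454602))) = Add(Rational(-30500, 392001), Rational(152467, 151534)) = Rational(55145429467, 59401479534)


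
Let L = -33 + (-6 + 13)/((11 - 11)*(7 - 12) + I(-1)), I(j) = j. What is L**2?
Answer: 1600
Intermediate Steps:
L = -40 (L = -33 + (-6 + 13)/((11 - 11)*(7 - 12) - 1) = -33 + 7/(0*(-5) - 1) = -33 + 7/(0 - 1) = -33 + 7/(-1) = -33 + 7*(-1) = -33 - 7 = -40)
L**2 = (-40)**2 = 1600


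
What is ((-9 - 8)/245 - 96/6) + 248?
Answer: 56823/245 ≈ 231.93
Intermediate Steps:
((-9 - 8)/245 - 96/6) + 248 = (-17*1/245 - 96*⅙) + 248 = (-17/245 - 16) + 248 = -3937/245 + 248 = 56823/245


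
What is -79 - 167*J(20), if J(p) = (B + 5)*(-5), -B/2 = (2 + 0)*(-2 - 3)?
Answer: 20796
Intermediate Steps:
B = 20 (B = -2*(2 + 0)*(-2 - 3) = -4*(-5) = -2*(-10) = 20)
J(p) = -125 (J(p) = (20 + 5)*(-5) = 25*(-5) = -125)
-79 - 167*J(20) = -79 - 167*(-125) = -79 + 20875 = 20796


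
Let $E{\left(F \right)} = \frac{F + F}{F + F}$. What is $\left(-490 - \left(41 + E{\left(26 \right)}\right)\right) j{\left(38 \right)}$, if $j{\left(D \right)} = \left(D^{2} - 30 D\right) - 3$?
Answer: $-160132$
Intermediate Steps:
$E{\left(F \right)} = 1$ ($E{\left(F \right)} = \frac{2 F}{2 F} = 2 F \frac{1}{2 F} = 1$)
$j{\left(D \right)} = -3 + D^{2} - 30 D$
$\left(-490 - \left(41 + E{\left(26 \right)}\right)\right) j{\left(38 \right)} = \left(-490 + \left(\left(35 - 76\right) - 1\right)\right) \left(-3 + 38^{2} - 1140\right) = \left(-490 - 42\right) \left(-3 + 1444 - 1140\right) = \left(-490 - 42\right) 301 = \left(-532\right) 301 = -160132$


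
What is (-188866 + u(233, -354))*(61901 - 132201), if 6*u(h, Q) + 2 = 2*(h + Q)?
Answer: 39840416000/3 ≈ 1.3280e+10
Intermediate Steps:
u(h, Q) = -⅓ + Q/3 + h/3 (u(h, Q) = -⅓ + (2*(h + Q))/6 = -⅓ + (2*(Q + h))/6 = -⅓ + (2*Q + 2*h)/6 = -⅓ + (Q/3 + h/3) = -⅓ + Q/3 + h/3)
(-188866 + u(233, -354))*(61901 - 132201) = (-188866 + (-⅓ + (⅓)*(-354) + (⅓)*233))*(61901 - 132201) = (-188866 + (-⅓ - 118 + 233/3))*(-70300) = (-188866 - 122/3)*(-70300) = -566720/3*(-70300) = 39840416000/3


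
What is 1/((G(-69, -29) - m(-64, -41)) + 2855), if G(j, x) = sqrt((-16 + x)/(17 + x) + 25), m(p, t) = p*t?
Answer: 924/213329 - 2*sqrt(115)/213329 ≈ 0.0042308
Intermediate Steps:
G(j, x) = sqrt(25 + (-16 + x)/(17 + x)) (G(j, x) = sqrt((-16 + x)/(17 + x) + 25) = sqrt(25 + (-16 + x)/(17 + x)))
1/((G(-69, -29) - m(-64, -41)) + 2855) = 1/((sqrt((409 + 26*(-29))/(17 - 29)) - (-64)*(-41)) + 2855) = 1/((sqrt((409 - 754)/(-12)) - 1*2624) + 2855) = 1/((sqrt(-1/12*(-345)) - 2624) + 2855) = 1/((sqrt(115/4) - 2624) + 2855) = 1/((sqrt(115)/2 - 2624) + 2855) = 1/((-2624 + sqrt(115)/2) + 2855) = 1/(231 + sqrt(115)/2)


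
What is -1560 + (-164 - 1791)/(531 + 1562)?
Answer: -142045/91 ≈ -1560.9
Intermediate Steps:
-1560 + (-164 - 1791)/(531 + 1562) = -1560 - 1955/2093 = -1560 - 1955*1/2093 = -1560 - 85/91 = -142045/91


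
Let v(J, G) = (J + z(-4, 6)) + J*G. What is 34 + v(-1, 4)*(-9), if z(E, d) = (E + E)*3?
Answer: 295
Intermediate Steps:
z(E, d) = 6*E (z(E, d) = (2*E)*3 = 6*E)
v(J, G) = -24 + J + G*J (v(J, G) = (J + 6*(-4)) + J*G = (J - 24) + G*J = (-24 + J) + G*J = -24 + J + G*J)
34 + v(-1, 4)*(-9) = 34 + (-24 - 1 + 4*(-1))*(-9) = 34 + (-24 - 1 - 4)*(-9) = 34 - 29*(-9) = 34 + 261 = 295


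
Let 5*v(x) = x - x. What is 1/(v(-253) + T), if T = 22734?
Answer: 1/22734 ≈ 4.3987e-5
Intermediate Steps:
v(x) = 0 (v(x) = (x - x)/5 = (⅕)*0 = 0)
1/(v(-253) + T) = 1/(0 + 22734) = 1/22734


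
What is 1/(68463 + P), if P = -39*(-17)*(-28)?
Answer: 1/49899 ≈ 2.0040e-5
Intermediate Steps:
P = -18564 (P = 663*(-28) = -18564)
1/(68463 + P) = 1/(68463 - 18564) = 1/49899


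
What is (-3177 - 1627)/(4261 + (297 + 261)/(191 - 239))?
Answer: -38432/33995 ≈ -1.1305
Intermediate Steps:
(-3177 - 1627)/(4261 + (297 + 261)/(191 - 239)) = -4804/(4261 + 558/(-48)) = -4804/(4261 + 558*(-1/48)) = -4804/(4261 - 93/8) = -4804/33995/8 = -4804*8/33995 = -38432/33995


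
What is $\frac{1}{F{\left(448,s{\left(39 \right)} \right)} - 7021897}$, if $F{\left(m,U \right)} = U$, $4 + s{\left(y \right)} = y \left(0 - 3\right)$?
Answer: $- \frac{1}{7022018} \approx -1.4241 \cdot 10^{-7}$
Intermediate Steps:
$s{\left(y \right)} = -4 - 3 y$ ($s{\left(y \right)} = -4 + y \left(0 - 3\right) = -4 + y \left(-3\right) = -4 - 3 y$)
$\frac{1}{F{\left(448,s{\left(39 \right)} \right)} - 7021897} = \frac{1}{\left(-4 - 117\right) - 7021897} = \frac{1}{-121 - 7021897} = \frac{1}{-7022018} = - \frac{1}{7022018}$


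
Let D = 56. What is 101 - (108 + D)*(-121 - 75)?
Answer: 32245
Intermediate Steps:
101 - (108 + D)*(-121 - 75) = 101 - (108 + 56)*(-121 - 75) = 101 - 164*(-196) = 101 - 1*(-32144) = 101 + 32144 = 32245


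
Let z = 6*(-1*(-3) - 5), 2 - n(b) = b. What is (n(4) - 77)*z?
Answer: 948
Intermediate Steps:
n(b) = 2 - b
z = -12 (z = 6*(3 - 5) = 6*(-2) = -12)
(n(4) - 77)*z = ((2 - 1*4) - 77)*(-12) = ((2 - 4) - 77)*(-12) = (-2 - 77)*(-12) = -79*(-12) = 948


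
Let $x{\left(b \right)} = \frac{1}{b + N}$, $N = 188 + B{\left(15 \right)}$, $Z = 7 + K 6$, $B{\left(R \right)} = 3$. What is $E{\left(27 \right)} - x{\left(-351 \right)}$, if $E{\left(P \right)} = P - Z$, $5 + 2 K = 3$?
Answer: $\frac{4161}{160} \approx 26.006$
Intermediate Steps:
$K = -1$ ($K = - \frac{5}{2} + \frac{1}{2} \cdot 3 = - \frac{5}{2} + \frac{3}{2} = -1$)
$Z = 1$ ($Z = 7 - 6 = 1$)
$E{\left(P \right)} = -1 + P$ ($E{\left(P \right)} = P - 1 = -1 + P$)
$N = 191$ ($N = 188 + 3 = 191$)
$x{\left(b \right)} = \frac{1}{191 + b}$ ($x{\left(b \right)} = \frac{1}{b + 191} = \frac{1}{191 + b}$)
$E{\left(27 \right)} - x{\left(-351 \right)} = \left(-1 + 27\right) - \frac{1}{191 - 351} = 26 - \frac{1}{-160} = 26 - - \frac{1}{160} = 26 + \frac{1}{160} = \frac{4161}{160}$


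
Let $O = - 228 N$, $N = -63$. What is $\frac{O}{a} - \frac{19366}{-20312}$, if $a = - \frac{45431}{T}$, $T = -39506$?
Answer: $\frac{5763606161077}{461397236} \approx 12492.0$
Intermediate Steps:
$O = 14364$ ($O = \left(-228\right) \left(-63\right) = 14364$)
$a = \frac{45431}{39506}$ ($a = - \frac{45431}{-39506} = \left(-45431\right) \left(- \frac{1}{39506}\right) = \frac{45431}{39506} \approx 1.15$)
$\frac{O}{a} - \frac{19366}{-20312} = \frac{14364}{\frac{45431}{39506}} - \frac{19366}{-20312} = 14364 \cdot \frac{39506}{45431} - - \frac{9683}{10156} = \frac{567464184}{45431} + \frac{9683}{10156} = \frac{5763606161077}{461397236}$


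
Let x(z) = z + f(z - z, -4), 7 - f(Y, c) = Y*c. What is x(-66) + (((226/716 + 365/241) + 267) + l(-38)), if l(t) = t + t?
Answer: 11546599/86278 ≈ 133.83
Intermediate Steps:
l(t) = 2*t
f(Y, c) = 7 - Y*c
x(z) = 7 + z (x(z) = z + (7 - 1*(z - z)*(-4)) = z + (7 - 1*0*(-4)) = z + (7 + 0) = z + 7 = 7 + z)
x(-66) + (((226/716 + 365/241) + 267) + l(-38)) = (7 - 66) + (((226/716 + 365/241) + 267) + 2*(-38)) = -59 + (((226*(1/716) + 365*(1/241)) + 267) - 76) = -59 + (((113/358 + 365/241) + 267) - 76) = -59 + ((157903/86278 + 267) - 76) = -59 + (23194129/86278 - 76) = -59 + 16637001/86278 = 11546599/86278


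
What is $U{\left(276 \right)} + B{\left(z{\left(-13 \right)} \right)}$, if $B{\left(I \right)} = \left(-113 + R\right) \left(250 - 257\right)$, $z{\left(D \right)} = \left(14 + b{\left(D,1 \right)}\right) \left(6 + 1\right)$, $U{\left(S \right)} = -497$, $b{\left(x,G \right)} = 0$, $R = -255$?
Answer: $2079$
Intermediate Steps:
$z{\left(D \right)} = 98$ ($z{\left(D \right)} = \left(14 + 0\right) \left(6 + 1\right) = 14 \cdot 7 = 98$)
$B{\left(I \right)} = 2576$ ($B{\left(I \right)} = \left(-113 - 255\right) \left(250 - 257\right) = \left(-368\right) \left(-7\right) = 2576$)
$U{\left(276 \right)} + B{\left(z{\left(-13 \right)} \right)} = -497 + 2576 = 2079$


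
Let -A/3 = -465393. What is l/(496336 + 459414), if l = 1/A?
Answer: 1/1334398079250 ≈ 7.4940e-13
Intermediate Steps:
A = 1396179 (A = -3*(-465393) = 1396179)
l = 1/1396179 ≈ 7.1624e-7
l/(496336 + 459414) = 1/(1396179*(496336 + 459414)) = (1/1396179)/955750 = (1/1396179)*(1/955750) = 1/1334398079250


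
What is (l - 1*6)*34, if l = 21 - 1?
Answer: 476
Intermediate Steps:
l = 20
(l - 1*6)*34 = (20 - 1*6)*34 = (20 - 6)*34 = 14*34 = 476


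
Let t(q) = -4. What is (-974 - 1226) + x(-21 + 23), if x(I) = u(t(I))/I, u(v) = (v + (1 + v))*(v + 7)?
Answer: -4421/2 ≈ -2210.5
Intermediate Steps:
u(v) = (1 + 2*v)*(7 + v)
x(I) = -21/I (x(I) = (7 + 2*(-4)² + 15*(-4))/I = (7 + 2*16 - 60)/I = (7 + 32 - 60)/I = -21/I)
(-974 - 1226) + x(-21 + 23) = (-974 - 1226) - 21/(-21 + 23) = -2200 - 21/2 = -4421/2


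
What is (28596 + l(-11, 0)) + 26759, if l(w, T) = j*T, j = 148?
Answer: 55355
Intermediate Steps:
l(w, T) = 148*T
(28596 + l(-11, 0)) + 26759 = (28596 + 148*0) + 26759 = (28596 + 0) + 26759 = 28596 + 26759 = 55355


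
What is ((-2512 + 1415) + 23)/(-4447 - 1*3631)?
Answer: 537/4039 ≈ 0.13295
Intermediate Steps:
((-2512 + 1415) + 23)/(-4447 - 1*3631) = (-1097 + 23)/(-4447 - 3631) = -1074/(-8078) = -1074*(-1/8078) = 537/4039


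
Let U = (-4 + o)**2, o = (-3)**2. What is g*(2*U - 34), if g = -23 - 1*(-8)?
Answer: -240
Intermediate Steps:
o = 9
U = 25 (U = (-4 + 9)**2 = 5**2 = 25)
g = -15 (g = -23 + 8 = -15)
g*(2*U - 34) = -15*(2*25 - 34) = -15*(50 - 34) = -15*16 = -240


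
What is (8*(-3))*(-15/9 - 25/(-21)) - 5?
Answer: 45/7 ≈ 6.4286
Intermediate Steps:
(8*(-3))*(-15/9 - 25/(-21)) - 5 = -24*(-15*1/9 - 25*(-1/21)) - 5 = -24*(-5/3 + 25/21) - 5 = -24*(-10/21) - 5 = 80/7 - 5 = 45/7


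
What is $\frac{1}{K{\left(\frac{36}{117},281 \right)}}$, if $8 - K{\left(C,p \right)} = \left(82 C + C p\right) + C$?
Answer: $- \frac{1}{104} \approx -0.0096154$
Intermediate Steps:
$K{\left(C,p \right)} = 8 - 83 C - C p$ ($K{\left(C,p \right)} = 8 - \left(\left(82 C + C p\right) + C\right) = 8 - \left(83 C + C p\right) = 8 - 83 C - C p$)
$\frac{1}{K{\left(\frac{36}{117},281 \right)}} = \frac{1}{8 - 83 \cdot \frac{36}{117} - \frac{36}{117} \cdot 281} = \frac{1}{8 - 83 \cdot 36 \cdot \frac{1}{117} - 36 \cdot \frac{1}{117} \cdot 281} = \frac{1}{8 - \frac{332}{13} - \frac{4}{13} \cdot 281} = \frac{1}{8 - \frac{332}{13} - \frac{1124}{13}} = \frac{1}{-104} = - \frac{1}{104}$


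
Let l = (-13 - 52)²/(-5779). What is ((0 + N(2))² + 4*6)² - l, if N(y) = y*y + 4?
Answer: 44756801/5779 ≈ 7744.7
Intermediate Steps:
N(y) = 4 + y² (N(y) = y² + 4 = 4 + y²)
l = -4225/5779 (l = (-65)²*(-1/5779) = 4225*(-1/5779) = -4225/5779 ≈ -0.73110)
((0 + N(2))² + 4*6)² - l = ((0 + (4 + 2²))² + 4*6)² - 1*(-4225/5779) = ((0 + (4 + 4))² + 24)² + 4225/5779 = ((0 + 8)² + 24)² + 4225/5779 = (8² + 24)² + 4225/5779 = (64 + 24)² + 4225/5779 = 88² + 4225/5779 = 7744 + 4225/5779 = 44756801/5779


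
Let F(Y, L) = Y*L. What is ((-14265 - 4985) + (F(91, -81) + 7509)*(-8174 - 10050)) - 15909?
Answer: -2550071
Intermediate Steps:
F(Y, L) = L*Y
((-14265 - 4985) + (F(91, -81) + 7509)*(-8174 - 10050)) - 15909 = ((-14265 - 4985) + (-81*91 + 7509)*(-8174 - 10050)) - 15909 = (-19250 + (-7371 + 7509)*(-18224)) - 15909 = (-19250 + 138*(-18224)) - 15909 = (-19250 - 2514912) - 15909 = -2534162 - 15909 = -2550071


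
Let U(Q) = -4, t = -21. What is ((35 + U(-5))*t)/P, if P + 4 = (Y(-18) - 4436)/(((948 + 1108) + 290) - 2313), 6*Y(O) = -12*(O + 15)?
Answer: 21483/4562 ≈ 4.7091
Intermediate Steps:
Y(O) = -30 - 2*O (Y(O) = (-12*(O + 15))/6 = (-12*(15 + O))/6 = (-180 - 12*O)/6 = -30 - 2*O)
P = -4562/33 (P = -4 + ((-30 - 2*(-18)) - 4436)/(((948 + 1108) + 290) - 2313) = -4 + ((-30 + 36) - 4436)/((2056 + 290) - 2313) = -4 + (6 - 4436)/(2346 - 2313) = -4 - 4430/33 = -4562/33 ≈ -138.24)
((35 + U(-5))*t)/P = ((35 - 4)*(-21))/(-4562/33) = (31*(-21))*(-33/4562) = -651*(-33/4562) = 21483/4562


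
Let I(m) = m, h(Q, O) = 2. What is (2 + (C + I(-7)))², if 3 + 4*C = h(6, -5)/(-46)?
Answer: 70225/2116 ≈ 33.188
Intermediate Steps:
C = -35/46 (C = -¾ + (2/(-46))/4 = -¾ + (2*(-1/46))/4 = -¾ + (¼)*(-1/23) = -¾ - 1/92 = -35/46 ≈ -0.76087)
(2 + (C + I(-7)))² = (2 + (-35/46 - 7))² = (2 - 357/46)² = (-265/46)² = 70225/2116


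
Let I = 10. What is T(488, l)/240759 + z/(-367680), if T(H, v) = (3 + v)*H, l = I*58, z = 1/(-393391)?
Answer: 13717076129204093/11607954657128640 ≈ 1.1817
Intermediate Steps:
z = -1/393391 ≈ -2.5420e-6
l = 580 (l = 10*58 = 580)
T(H, v) = H*(3 + v)
T(488, l)/240759 + z/(-367680) = (488*(3 + 580))/240759 - 1/393391/(-367680) = (488*583)*(1/240759) - 1/393391*(-1/367680) = 284504*(1/240759) + 1/144642002880 = 284504/240759 + 1/144642002880 = 13717076129204093/11607954657128640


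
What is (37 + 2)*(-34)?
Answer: -1326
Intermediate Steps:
(37 + 2)*(-34) = 39*(-34) = -1326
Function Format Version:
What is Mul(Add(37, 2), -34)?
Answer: -1326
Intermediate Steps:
Mul(Add(37, 2), -34) = Mul(39, -34) = -1326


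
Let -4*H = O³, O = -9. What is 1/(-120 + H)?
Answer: 4/249 ≈ 0.016064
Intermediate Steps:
H = 729/4 (H = -¼*(-9)³ = -¼*(-729) = 729/4 ≈ 182.25)
1/(-120 + H) = 1/(-120 + 729/4) = 1/(249/4) = 4/249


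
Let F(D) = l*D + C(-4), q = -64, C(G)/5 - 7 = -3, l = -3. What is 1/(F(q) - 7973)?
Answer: -1/7761 ≈ -0.00012885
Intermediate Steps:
C(G) = 20 (C(G) = 35 + 5*(-3) = 35 - 15 = 20)
F(D) = 20 - 3*D (F(D) = -3*D + 20 = 20 - 3*D)
1/(F(q) - 7973) = 1/((20 - 3*(-64)) - 7973) = 1/((20 + 192) - 7973) = 1/(212 - 7973) = 1/(-7761) = -1/7761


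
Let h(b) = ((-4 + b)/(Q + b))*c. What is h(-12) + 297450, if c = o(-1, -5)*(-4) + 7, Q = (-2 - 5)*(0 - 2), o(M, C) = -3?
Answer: 297298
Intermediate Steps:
Q = 14 (Q = -7*(-2) = 14)
c = 19 (c = -3*(-4) + 7 = 12 + 7 = 19)
h(b) = 19*(-4 + b)/(14 + b) (h(b) = ((-4 + b)/(14 + b))*19 = 19*(-4 + b)/(14 + b))
h(-12) + 297450 = 19*(-4 - 12)/(14 - 12) + 297450 = 19*(-16)/2 + 297450 = 19*(½)*(-16) + 297450 = -152 + 297450 = 297298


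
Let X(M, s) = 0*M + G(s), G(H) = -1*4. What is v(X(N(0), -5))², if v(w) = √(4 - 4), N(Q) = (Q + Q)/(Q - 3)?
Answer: 0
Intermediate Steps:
G(H) = -4
N(Q) = 2*Q/(-3 + Q) (N(Q) = (2*Q)/(-3 + Q) = 2*Q/(-3 + Q))
X(M, s) = -4 (X(M, s) = 0*M - 4 = 0 - 4 = -4)
v(w) = 0 (v(w) = √0 = 0)
v(X(N(0), -5))² = 0² = 0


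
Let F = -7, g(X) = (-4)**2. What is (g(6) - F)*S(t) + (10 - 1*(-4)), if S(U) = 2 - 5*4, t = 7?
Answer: -400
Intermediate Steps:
g(X) = 16
S(U) = -18 (S(U) = 2 - 20 = -18)
(g(6) - F)*S(t) + (10 - 1*(-4)) = (16 - 1*(-7))*(-18) + (10 - 1*(-4)) = (16 + 7)*(-18) + (10 + 4) = 23*(-18) + 14 = -414 + 14 = -400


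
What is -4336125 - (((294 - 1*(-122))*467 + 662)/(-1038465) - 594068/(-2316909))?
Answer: -386401564800064157/89112181655 ≈ -4.3361e+6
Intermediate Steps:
-4336125 - (((294 - 1*(-122))*467 + 662)/(-1038465) - 594068/(-2316909)) = -4336125 - (((294 + 122)*467 + 662)*(-1/1038465) - 594068*(-1/2316909)) = -4336125 - ((416*467 + 662)*(-1/1038465) + 594068/2316909) = -4336125 - ((194272 + 662)*(-1/1038465) + 594068/2316909) = -4336125 - (194934*(-1/1038465) + 594068/2316909) = -4336125 - (-64978/346155 + 594068/2316909) = -4336125 - 1*6121277282/89112181655 = -4336125 - 6121277282/89112181655 = -386401564800064157/89112181655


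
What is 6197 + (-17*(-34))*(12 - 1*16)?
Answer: 3885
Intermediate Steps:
6197 + (-17*(-34))*(12 - 1*16) = 6197 + 578*(12 - 16) = 6197 + 578*(-4) = 6197 - 2312 = 3885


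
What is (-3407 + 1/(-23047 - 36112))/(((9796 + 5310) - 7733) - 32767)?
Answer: 100777357/751141823 ≈ 0.13417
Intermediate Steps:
(-3407 + 1/(-23047 - 36112))/(((9796 + 5310) - 7733) - 32767) = (-3407 + 1/(-59159))/((15106 - 7733) - 32767) = (-3407 - 1/59159)/(7373 - 32767) = -201554714/59159/(-25394) = -201554714/59159*(-1/25394) = 100777357/751141823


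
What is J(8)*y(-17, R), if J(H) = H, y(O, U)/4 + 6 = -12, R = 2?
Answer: -576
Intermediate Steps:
y(O, U) = -72 (y(O, U) = -24 + 4*(-12) = -24 - 48 = -72)
J(8)*y(-17, R) = 8*(-72) = -576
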